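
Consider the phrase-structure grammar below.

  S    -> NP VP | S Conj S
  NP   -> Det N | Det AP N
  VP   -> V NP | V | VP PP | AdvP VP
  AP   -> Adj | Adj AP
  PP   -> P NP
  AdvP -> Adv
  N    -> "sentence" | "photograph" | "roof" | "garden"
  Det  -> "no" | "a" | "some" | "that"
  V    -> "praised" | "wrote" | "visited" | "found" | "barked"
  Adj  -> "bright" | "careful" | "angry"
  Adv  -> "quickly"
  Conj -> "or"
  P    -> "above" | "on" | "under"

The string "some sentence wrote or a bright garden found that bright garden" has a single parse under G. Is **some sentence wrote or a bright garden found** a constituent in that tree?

[S [S [NP [Det some] [N sentence]] [VP [V wrote]]] [Conj or] [S [NP [Det a] [AP [Adj bright]] [N garden]] [VP [V found] [NP [Det that] [AP [Adj bright]] [N garden]]]]]
The smallest constituent containing 'some sentence wrote or a bright garden found' is the S spanning 'some sentence wrote or a bright garden found that bright garden'; no single node in the tree dominates exactly the given words.

No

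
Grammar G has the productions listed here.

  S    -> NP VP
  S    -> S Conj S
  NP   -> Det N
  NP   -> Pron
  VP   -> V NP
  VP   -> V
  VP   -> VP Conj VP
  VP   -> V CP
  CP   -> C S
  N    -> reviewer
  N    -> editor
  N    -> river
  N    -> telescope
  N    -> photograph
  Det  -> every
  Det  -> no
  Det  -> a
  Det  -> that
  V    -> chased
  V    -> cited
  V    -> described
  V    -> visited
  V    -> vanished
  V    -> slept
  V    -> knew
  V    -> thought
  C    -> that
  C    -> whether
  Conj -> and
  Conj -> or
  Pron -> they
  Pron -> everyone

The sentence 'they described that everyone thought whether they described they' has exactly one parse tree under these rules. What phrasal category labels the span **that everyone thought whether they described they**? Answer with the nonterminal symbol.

S
  NP
    Pron: they
  VP
    V: described
    CP
      C: that
      S
        NP
          Pron: everyone
        VP
          V: thought
          CP
            C: whether
            S
              NP
                Pron: they
              VP
                V: described
                NP
                  Pron: they
The span 'that everyone thought whether they described they' is the CP node built by CP → C S.

CP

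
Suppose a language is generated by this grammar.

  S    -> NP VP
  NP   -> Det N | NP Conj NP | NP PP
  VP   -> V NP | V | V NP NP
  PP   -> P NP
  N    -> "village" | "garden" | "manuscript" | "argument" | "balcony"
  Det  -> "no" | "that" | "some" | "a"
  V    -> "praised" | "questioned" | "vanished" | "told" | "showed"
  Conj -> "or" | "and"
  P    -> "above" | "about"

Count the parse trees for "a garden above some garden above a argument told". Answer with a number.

The two bracketings:
[S [NP [NP [Det a] [N garden]] [PP [P above] [NP [NP [Det some] [N garden]] [PP [P above] [NP [Det a] [N argument]]]]]] [VP [V told]]]
[S [NP [NP [NP [Det a] [N garden]] [PP [P above] [NP [Det some] [N garden]]]] [PP [P above] [NP [Det a] [N argument]]]] [VP [V told]]]
The trees differ in how a recursive rule is bracketed over the same span.

2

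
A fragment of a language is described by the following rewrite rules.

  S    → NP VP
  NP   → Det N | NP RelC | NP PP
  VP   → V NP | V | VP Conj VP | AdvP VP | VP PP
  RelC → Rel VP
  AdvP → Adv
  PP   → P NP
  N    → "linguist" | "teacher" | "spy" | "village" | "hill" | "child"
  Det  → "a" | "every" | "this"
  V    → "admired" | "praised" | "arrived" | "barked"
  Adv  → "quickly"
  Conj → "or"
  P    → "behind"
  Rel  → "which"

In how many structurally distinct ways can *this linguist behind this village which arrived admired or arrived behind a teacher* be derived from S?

Two of the 4 distinct bracketings:
[S [NP [NP [NP [Det this] [N linguist]] [PP [P behind] [NP [Det this] [N village]]]] [RelC [Rel which] [VP [V arrived]]]] [VP [VP [V admired]] [Conj or] [VP [VP [V arrived]] [PP [P behind] [NP [Det a] [N teacher]]]]]]
[S [NP [NP [NP [Det this] [N linguist]] [PP [P behind] [NP [Det this] [N village]]]] [RelC [Rel which] [VP [V arrived]]]] [VP [VP [VP [V admired]] [Conj or] [VP [V arrived]]] [PP [P behind] [NP [Det a] [N teacher]]]]]
The trees differ in how a recursive rule is bracketed over the same span.

4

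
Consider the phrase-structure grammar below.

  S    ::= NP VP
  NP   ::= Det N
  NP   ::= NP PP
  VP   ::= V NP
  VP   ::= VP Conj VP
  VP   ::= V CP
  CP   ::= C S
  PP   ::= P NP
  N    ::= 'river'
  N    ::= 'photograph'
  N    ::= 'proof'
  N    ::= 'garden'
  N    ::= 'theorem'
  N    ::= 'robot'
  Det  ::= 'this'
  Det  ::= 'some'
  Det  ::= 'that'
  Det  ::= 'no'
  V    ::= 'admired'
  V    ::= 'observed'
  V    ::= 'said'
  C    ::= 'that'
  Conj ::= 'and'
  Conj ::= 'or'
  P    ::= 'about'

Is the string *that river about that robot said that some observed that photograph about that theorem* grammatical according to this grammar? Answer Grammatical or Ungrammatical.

Ungrammatical

A Det word can never sit immediately before a V word in any string this grammar generates, so the substring 'some observed' rules out a derivation.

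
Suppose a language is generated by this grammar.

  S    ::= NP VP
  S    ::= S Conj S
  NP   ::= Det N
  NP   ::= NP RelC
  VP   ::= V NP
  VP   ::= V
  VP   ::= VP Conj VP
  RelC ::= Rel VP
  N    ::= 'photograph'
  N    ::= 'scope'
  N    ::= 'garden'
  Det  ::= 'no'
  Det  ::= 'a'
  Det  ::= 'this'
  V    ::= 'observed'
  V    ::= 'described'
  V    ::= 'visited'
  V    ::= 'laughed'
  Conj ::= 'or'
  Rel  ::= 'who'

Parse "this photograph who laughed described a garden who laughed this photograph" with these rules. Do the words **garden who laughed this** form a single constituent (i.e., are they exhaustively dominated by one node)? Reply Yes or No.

No

[S [NP [NP [Det this] [N photograph]] [RelC [Rel who] [VP [V laughed]]]] [VP [V described] [NP [NP [Det a] [N garden]] [RelC [Rel who] [VP [V laughed] [NP [Det this] [N photograph]]]]]]]
The smallest constituent containing 'garden who laughed this' is the NP spanning 'a garden who laughed this photograph'; no single node in the tree dominates exactly the given words.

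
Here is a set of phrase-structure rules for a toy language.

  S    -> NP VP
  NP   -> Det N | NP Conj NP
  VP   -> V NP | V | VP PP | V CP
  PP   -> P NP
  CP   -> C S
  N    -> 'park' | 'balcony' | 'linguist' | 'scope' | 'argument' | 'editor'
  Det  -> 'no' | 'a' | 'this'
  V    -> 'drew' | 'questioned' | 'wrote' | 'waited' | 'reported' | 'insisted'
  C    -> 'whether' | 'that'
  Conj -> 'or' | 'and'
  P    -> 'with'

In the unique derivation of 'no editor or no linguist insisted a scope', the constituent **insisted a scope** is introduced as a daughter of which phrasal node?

S

S
  NP
    NP
      Det: no
      N: editor
    Conj: or
    NP
      Det: no
      N: linguist
  VP
    V: insisted
    NP
      Det: a
      N: scope
The span 'insisted a scope' is the VP node built by VP → V NP.
Its mother is the S built by S → NP VP.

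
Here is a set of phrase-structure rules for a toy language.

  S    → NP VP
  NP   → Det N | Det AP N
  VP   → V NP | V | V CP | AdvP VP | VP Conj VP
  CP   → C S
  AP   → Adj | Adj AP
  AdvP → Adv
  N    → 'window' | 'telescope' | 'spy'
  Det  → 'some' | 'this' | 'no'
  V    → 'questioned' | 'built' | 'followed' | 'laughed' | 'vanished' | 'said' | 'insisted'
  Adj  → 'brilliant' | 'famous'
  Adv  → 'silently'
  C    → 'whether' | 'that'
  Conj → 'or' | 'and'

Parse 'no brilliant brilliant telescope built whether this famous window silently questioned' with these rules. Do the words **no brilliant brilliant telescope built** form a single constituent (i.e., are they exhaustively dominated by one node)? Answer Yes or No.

No

[S [NP [Det no] [AP [Adj brilliant] [AP [Adj brilliant]]] [N telescope]] [VP [V built] [CP [C whether] [S [NP [Det this] [AP [Adj famous]] [N window]] [VP [AdvP [Adv silently]] [VP [V questioned]]]]]]]
The smallest constituent containing 'no brilliant brilliant telescope built' is the S spanning 'no brilliant brilliant telescope built whether this famous window silently questioned'; no single node in the tree dominates exactly the given words.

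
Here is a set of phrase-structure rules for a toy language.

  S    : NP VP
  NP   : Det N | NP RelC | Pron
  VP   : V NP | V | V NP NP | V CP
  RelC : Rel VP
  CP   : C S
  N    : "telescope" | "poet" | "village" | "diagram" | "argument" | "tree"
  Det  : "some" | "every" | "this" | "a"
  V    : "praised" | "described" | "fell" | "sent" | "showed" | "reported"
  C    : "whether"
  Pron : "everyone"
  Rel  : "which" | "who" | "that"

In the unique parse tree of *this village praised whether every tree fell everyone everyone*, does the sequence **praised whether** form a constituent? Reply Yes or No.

[S [NP [Det this] [N village]] [VP [V praised] [CP [C whether] [S [NP [Det every] [N tree]] [VP [V fell] [NP [Pron everyone]] [NP [Pron everyone]]]]]]]
The smallest constituent containing 'praised whether' is the VP spanning 'praised whether every tree fell everyone everyone'; no single node in the tree dominates exactly the given words.

No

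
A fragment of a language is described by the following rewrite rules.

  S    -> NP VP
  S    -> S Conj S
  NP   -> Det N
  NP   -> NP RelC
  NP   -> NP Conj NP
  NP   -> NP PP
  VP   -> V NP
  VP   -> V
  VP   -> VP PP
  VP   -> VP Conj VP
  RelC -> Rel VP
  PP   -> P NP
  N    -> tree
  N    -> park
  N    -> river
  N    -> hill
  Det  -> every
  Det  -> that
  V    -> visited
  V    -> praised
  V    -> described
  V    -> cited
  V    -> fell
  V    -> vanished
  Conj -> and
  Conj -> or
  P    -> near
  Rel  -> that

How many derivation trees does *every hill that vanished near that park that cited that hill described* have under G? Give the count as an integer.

Two of the 4 distinct bracketings:
[S [NP [NP [Det every] [N hill]] [RelC [Rel that] [VP [VP [V vanished]] [PP [P near] [NP [NP [Det that] [N park]] [RelC [Rel that] [VP [V cited] [NP [Det that] [N hill]]]]]]]]] [VP [V described]]]
[S [NP [NP [NP [Det every] [N hill]] [RelC [Rel that] [VP [VP [V vanished]] [PP [P near] [NP [Det that] [N park]]]]]] [RelC [Rel that] [VP [V cited] [NP [Det that] [N hill]]]]] [VP [V described]]]
The trees differ in how a recursive rule is bracketed over the same span.

4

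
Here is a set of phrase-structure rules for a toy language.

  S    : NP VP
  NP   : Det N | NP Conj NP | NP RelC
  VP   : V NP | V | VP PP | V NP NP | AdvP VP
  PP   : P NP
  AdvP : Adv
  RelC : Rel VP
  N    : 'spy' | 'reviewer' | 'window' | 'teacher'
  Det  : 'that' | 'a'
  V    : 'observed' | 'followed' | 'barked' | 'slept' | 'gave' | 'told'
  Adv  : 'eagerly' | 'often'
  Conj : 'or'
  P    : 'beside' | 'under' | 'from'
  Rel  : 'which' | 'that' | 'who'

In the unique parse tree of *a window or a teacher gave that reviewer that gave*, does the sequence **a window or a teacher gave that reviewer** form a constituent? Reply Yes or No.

No

[S [NP [NP [Det a] [N window]] [Conj or] [NP [Det a] [N teacher]]] [VP [V gave] [NP [NP [Det that] [N reviewer]] [RelC [Rel that] [VP [V gave]]]]]]
The smallest constituent containing 'a window or a teacher gave that reviewer' is the S spanning 'a window or a teacher gave that reviewer that gave'; no single node in the tree dominates exactly the given words.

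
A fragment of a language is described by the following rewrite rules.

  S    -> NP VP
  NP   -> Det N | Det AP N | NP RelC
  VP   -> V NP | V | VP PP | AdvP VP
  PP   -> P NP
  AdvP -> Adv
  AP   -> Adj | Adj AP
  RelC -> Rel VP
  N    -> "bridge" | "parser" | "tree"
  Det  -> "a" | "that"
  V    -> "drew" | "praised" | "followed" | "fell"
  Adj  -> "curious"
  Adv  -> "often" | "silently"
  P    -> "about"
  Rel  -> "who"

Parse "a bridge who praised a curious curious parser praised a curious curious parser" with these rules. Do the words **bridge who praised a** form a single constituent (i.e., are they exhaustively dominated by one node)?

No

[S [NP [NP [Det a] [N bridge]] [RelC [Rel who] [VP [V praised] [NP [Det a] [AP [Adj curious] [AP [Adj curious]]] [N parser]]]]] [VP [V praised] [NP [Det a] [AP [Adj curious] [AP [Adj curious]]] [N parser]]]]
The smallest constituent containing 'bridge who praised a' is the NP spanning 'a bridge who praised a curious curious parser'; no single node in the tree dominates exactly the given words.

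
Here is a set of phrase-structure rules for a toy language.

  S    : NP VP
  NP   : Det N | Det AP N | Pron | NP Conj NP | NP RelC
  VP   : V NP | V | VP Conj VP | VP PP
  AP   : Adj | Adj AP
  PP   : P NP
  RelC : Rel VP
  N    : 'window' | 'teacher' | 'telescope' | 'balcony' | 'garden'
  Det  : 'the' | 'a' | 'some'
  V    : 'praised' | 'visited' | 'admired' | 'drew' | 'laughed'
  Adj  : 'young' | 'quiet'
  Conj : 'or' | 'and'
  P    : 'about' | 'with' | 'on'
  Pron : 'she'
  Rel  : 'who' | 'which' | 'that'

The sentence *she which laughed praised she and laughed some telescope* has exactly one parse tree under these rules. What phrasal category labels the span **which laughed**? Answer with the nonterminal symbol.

S
  NP
    NP
      Pron: she
    RelC
      Rel: which
      VP
        V: laughed
  VP
    VP
      V: praised
      NP
        Pron: she
    Conj: and
    VP
      V: laughed
      NP
        Det: some
        N: telescope
The span 'which laughed' is the RelC node built by RelC → Rel VP.

RelC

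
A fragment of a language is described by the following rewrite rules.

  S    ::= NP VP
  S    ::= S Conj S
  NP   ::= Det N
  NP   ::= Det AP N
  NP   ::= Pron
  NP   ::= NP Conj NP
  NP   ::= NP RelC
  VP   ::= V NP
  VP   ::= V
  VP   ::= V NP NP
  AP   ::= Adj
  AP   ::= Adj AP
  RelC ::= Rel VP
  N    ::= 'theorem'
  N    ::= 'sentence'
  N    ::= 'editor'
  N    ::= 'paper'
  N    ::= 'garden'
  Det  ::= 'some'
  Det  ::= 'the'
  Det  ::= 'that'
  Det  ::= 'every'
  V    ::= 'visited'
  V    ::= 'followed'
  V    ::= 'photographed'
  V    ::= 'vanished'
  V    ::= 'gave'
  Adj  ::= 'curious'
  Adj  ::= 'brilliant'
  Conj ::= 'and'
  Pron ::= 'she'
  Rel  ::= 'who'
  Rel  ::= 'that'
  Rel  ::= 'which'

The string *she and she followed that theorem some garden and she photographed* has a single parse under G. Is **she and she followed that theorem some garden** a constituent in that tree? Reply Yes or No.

[S [S [NP [NP [Pron she]] [Conj and] [NP [Pron she]]] [VP [V followed] [NP [Det that] [N theorem]] [NP [Det some] [N garden]]]] [Conj and] [S [NP [Pron she]] [VP [V photographed]]]]
The words 'she and she followed that theorem some garden' are exhaustively dominated by a single S node (built by S → NP VP), so they form a constituent.

Yes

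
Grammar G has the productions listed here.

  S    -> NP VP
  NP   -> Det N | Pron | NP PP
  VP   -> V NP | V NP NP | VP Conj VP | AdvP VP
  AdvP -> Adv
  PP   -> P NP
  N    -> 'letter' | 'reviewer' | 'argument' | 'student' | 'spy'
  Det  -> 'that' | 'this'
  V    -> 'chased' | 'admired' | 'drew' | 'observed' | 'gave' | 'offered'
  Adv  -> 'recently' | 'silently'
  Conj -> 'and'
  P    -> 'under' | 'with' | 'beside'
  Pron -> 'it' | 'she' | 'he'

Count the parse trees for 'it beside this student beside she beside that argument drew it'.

Two of the 5 distinct bracketings:
[S [NP [NP [Pron it]] [PP [P beside] [NP [NP [Det this] [N student]] [PP [P beside] [NP [NP [Pron she]] [PP [P beside] [NP [Det that] [N argument]]]]]]]] [VP [V drew] [NP [Pron it]]]]
[S [NP [NP [Pron it]] [PP [P beside] [NP [NP [NP [Det this] [N student]] [PP [P beside] [NP [Pron she]]]] [PP [P beside] [NP [Det that] [N argument]]]]]] [VP [V drew] [NP [Pron it]]]]
The trees differ in how a recursive rule is bracketed over the same span.

5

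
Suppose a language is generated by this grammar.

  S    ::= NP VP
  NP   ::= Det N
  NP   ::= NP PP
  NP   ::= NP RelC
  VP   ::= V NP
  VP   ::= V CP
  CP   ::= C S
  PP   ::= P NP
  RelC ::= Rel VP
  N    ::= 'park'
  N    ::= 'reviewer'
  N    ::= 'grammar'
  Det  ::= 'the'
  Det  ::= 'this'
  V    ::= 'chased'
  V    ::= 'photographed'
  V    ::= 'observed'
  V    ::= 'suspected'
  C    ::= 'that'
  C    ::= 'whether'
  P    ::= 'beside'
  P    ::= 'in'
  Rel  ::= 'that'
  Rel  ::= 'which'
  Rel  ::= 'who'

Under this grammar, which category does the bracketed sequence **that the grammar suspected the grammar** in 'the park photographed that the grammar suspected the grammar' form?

CP

[S [NP [Det the] [N park]] [VP [V photographed] [CP [C that] [S [NP [Det the] [N grammar]] [VP [V suspected] [NP [Det the] [N grammar]]]]]]]
The span 'that the grammar suspected the grammar' is the CP node built by CP → C S.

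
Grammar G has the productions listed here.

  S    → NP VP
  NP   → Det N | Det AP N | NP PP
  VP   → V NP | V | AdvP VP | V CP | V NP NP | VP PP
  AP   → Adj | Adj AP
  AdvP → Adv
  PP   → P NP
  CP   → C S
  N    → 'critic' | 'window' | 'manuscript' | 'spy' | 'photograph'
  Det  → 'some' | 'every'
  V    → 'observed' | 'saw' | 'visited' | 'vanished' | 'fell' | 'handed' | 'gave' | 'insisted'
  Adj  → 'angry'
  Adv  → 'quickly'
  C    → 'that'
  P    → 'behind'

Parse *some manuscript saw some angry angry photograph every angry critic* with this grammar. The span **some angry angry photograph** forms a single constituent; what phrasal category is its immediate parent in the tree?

[S [NP [Det some] [N manuscript]] [VP [V saw] [NP [Det some] [AP [Adj angry] [AP [Adj angry]]] [N photograph]] [NP [Det every] [AP [Adj angry]] [N critic]]]]
The span 'some angry angry photograph' is the NP node built by NP → Det AP N.
Its mother is the VP built by VP → V NP NP.

VP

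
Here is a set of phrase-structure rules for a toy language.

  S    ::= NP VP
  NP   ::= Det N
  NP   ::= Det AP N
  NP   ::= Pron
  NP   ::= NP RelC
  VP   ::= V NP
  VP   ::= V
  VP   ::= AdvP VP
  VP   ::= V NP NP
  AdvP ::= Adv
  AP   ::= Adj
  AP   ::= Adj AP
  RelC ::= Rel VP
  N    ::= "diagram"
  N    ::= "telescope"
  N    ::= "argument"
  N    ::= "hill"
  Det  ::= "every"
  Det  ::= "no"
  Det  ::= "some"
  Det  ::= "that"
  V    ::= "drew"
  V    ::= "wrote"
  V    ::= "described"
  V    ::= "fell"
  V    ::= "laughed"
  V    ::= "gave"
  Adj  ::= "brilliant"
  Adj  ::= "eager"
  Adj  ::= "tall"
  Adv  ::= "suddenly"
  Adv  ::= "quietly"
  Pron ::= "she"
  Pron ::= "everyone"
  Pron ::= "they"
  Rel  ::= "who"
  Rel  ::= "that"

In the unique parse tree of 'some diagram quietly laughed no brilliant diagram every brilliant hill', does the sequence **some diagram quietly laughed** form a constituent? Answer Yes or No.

No

[S [NP [Det some] [N diagram]] [VP [AdvP [Adv quietly]] [VP [V laughed] [NP [Det no] [AP [Adj brilliant]] [N diagram]] [NP [Det every] [AP [Adj brilliant]] [N hill]]]]]
The smallest constituent containing 'some diagram quietly laughed' is the S spanning 'some diagram quietly laughed no brilliant diagram every brilliant hill'; no single node in the tree dominates exactly the given words.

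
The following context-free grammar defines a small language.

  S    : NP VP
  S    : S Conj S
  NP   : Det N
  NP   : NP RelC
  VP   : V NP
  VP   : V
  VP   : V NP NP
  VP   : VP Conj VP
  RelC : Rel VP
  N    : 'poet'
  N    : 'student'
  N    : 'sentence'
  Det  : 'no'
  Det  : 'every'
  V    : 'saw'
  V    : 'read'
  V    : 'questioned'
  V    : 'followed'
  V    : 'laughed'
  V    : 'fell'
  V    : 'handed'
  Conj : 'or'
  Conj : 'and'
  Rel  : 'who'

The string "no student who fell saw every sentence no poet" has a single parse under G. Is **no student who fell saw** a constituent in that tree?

No

[S [NP [NP [Det no] [N student]] [RelC [Rel who] [VP [V fell]]]] [VP [V saw] [NP [Det every] [N sentence]] [NP [Det no] [N poet]]]]
The smallest constituent containing 'no student who fell saw' is the S spanning 'no student who fell saw every sentence no poet'; no single node in the tree dominates exactly the given words.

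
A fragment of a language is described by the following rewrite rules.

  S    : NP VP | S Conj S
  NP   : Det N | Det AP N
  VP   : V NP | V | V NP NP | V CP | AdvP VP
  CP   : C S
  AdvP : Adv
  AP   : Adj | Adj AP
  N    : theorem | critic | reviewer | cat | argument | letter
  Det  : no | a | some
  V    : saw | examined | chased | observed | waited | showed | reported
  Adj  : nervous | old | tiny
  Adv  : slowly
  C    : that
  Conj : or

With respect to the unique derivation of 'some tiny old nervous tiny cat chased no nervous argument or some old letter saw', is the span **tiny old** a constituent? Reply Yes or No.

No

[S [S [NP [Det some] [AP [Adj tiny] [AP [Adj old] [AP [Adj nervous] [AP [Adj tiny]]]]] [N cat]] [VP [V chased] [NP [Det no] [AP [Adj nervous]] [N argument]]]] [Conj or] [S [NP [Det some] [AP [Adj old]] [N letter]] [VP [V saw]]]]
The smallest constituent containing 'tiny old' is the AP spanning 'tiny old nervous tiny'; no single node in the tree dominates exactly the given words.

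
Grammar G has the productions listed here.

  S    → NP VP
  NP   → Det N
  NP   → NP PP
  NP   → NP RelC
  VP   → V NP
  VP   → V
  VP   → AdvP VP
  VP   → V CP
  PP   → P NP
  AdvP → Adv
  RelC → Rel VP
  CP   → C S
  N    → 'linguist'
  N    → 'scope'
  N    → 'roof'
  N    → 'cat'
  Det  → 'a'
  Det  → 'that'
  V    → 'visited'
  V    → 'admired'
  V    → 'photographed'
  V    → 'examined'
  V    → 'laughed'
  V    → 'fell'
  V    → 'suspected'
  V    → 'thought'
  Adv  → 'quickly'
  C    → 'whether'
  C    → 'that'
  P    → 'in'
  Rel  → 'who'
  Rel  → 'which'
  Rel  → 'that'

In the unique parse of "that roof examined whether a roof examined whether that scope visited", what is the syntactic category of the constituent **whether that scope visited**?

S
  NP
    Det: that
    N: roof
  VP
    V: examined
    CP
      C: whether
      S
        NP
          Det: a
          N: roof
        VP
          V: examined
          CP
            C: whether
            S
              NP
                Det: that
                N: scope
              VP
                V: visited
The span 'whether that scope visited' is the CP node built by CP → C S.

CP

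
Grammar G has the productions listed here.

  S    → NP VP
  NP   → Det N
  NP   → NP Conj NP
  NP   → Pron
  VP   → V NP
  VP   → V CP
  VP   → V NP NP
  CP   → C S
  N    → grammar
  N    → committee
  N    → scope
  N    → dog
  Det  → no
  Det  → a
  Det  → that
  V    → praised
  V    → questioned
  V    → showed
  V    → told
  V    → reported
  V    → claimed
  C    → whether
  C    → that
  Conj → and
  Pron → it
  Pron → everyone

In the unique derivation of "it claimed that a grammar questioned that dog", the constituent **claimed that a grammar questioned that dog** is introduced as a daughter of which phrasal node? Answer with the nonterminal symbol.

S

S
  NP
    Pron: it
  VP
    V: claimed
    CP
      C: that
      S
        NP
          Det: a
          N: grammar
        VP
          V: questioned
          NP
            Det: that
            N: dog
The span 'claimed that a grammar questioned that dog' is the VP node built by VP → V CP.
Its mother is the S built by S → NP VP.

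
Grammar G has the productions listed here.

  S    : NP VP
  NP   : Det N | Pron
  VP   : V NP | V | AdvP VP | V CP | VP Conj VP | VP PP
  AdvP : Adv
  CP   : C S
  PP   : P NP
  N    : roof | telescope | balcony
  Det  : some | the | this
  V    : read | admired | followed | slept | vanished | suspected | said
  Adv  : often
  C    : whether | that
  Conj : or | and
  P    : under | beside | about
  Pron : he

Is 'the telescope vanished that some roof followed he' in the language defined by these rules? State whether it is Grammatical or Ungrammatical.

Grammatical

S
  NP
    Det: the
    N: telescope
  VP
    V: vanished
    CP
      C: that
      S
        NP
          Det: some
          N: roof
        VP
          V: followed
          NP
            Pron: he
Every word is introduced by a lexical rule and the phrasal rules combine the resulting categories into a single S.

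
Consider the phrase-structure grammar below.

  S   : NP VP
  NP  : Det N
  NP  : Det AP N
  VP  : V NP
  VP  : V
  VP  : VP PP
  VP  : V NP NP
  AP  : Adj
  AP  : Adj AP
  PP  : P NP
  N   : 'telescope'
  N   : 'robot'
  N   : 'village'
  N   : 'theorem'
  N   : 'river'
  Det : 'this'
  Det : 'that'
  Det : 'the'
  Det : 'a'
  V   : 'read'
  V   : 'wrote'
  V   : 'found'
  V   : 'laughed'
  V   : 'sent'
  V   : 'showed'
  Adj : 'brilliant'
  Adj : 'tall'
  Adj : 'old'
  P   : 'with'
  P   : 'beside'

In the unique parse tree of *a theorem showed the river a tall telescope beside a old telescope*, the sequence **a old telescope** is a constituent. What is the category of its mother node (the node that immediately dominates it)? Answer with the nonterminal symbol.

[S [NP [Det a] [N theorem]] [VP [VP [V showed] [NP [Det the] [N river]] [NP [Det a] [AP [Adj tall]] [N telescope]]] [PP [P beside] [NP [Det a] [AP [Adj old]] [N telescope]]]]]
The span 'a old telescope' is the NP node built by NP → Det AP N.
Its mother is the PP built by PP → P NP.

PP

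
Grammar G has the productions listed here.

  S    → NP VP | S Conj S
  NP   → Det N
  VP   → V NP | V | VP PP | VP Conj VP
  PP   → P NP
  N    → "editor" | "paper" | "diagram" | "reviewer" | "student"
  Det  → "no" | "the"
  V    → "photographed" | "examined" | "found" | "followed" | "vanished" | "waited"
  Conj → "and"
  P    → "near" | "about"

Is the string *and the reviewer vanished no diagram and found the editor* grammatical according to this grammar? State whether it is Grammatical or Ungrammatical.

Ungrammatical

For S → NP VP, no prefix of the string parses as an NP. The alternative S rule S → S Conj S likewise has no satisfying split.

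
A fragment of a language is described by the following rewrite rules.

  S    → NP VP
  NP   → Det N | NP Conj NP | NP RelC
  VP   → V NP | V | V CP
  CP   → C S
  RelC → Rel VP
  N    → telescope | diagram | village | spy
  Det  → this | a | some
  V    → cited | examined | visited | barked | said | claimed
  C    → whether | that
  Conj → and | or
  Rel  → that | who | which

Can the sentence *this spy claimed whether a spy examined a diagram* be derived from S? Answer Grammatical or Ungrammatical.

S
  NP
    Det: this
    N: spy
  VP
    V: claimed
    CP
      C: whether
      S
        NP
          Det: a
          N: spy
        VP
          V: examined
          NP
            Det: a
            N: diagram
Every word is introduced by a lexical rule and the phrasal rules combine the resulting categories into a single S.

Grammatical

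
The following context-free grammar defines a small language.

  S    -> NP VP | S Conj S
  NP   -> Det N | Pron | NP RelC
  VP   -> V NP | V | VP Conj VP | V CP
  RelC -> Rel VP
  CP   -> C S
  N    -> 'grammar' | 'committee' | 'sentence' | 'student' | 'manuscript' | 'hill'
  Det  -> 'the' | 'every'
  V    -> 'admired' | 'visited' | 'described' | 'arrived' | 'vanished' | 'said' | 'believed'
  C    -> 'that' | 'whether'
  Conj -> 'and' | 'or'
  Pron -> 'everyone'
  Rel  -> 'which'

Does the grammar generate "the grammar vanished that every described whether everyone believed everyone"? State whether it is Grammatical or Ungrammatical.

Ungrammatical

A Det word can never sit immediately before a V word in any string this grammar generates, so the substring 'every described' rules out a derivation.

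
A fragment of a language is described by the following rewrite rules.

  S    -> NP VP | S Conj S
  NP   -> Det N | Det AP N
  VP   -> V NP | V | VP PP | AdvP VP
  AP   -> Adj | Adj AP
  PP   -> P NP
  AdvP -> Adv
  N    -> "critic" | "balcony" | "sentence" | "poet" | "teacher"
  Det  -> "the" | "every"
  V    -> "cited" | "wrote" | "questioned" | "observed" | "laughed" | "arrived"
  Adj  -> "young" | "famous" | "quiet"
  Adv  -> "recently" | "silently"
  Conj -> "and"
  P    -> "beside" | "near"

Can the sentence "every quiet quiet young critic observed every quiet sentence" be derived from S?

Grammatical

S
  NP
    Det: every
    AP
      Adj: quiet
      AP
        Adj: quiet
        AP
          Adj: young
    N: critic
  VP
    V: observed
    NP
      Det: every
      AP
        Adj: quiet
      N: sentence
Every word is introduced by a lexical rule and the phrasal rules combine the resulting categories into a single S.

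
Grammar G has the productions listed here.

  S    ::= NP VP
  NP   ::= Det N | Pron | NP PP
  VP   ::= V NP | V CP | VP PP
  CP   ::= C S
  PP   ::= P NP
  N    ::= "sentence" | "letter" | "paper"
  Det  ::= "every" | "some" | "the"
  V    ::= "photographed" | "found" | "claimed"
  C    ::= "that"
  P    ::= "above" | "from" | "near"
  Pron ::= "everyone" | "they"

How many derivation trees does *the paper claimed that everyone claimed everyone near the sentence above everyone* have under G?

9

Two of the 9 distinct bracketings:
[S [NP [Det the] [N paper]] [VP [V claimed] [CP [C that] [S [NP [Pron everyone]] [VP [V claimed] [NP [NP [Pron everyone]] [PP [P near] [NP [NP [Det the] [N sentence]] [PP [P above] [NP [Pron everyone]]]]]]]]]]]
[S [NP [Det the] [N paper]] [VP [V claimed] [CP [C that] [S [NP [Pron everyone]] [VP [V claimed] [NP [NP [NP [Pron everyone]] [PP [P near] [NP [Det the] [N sentence]]]] [PP [P above] [NP [Pron everyone]]]]]]]]]
The trees differ in how a recursive rule is bracketed over the same span.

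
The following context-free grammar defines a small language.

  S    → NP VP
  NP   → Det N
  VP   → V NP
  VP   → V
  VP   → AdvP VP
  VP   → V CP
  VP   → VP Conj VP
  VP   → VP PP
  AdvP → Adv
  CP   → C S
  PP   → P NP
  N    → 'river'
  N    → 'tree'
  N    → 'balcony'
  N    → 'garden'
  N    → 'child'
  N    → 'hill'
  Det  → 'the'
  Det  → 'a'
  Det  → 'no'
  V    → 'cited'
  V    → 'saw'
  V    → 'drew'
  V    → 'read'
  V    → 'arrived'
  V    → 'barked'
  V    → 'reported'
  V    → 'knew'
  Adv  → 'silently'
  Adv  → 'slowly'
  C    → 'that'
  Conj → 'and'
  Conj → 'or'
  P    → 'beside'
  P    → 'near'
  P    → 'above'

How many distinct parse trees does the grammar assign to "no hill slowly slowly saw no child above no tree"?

3

Two of the 3 distinct bracketings:
[S [NP [Det no] [N hill]] [VP [AdvP [Adv slowly]] [VP [AdvP [Adv slowly]] [VP [VP [V saw] [NP [Det no] [N child]]] [PP [P above] [NP [Det no] [N tree]]]]]]]
[S [NP [Det no] [N hill]] [VP [AdvP [Adv slowly]] [VP [VP [AdvP [Adv slowly]] [VP [V saw] [NP [Det no] [N child]]]] [PP [P above] [NP [Det no] [N tree]]]]]]
The trees differ in how a recursive rule is bracketed over the same span.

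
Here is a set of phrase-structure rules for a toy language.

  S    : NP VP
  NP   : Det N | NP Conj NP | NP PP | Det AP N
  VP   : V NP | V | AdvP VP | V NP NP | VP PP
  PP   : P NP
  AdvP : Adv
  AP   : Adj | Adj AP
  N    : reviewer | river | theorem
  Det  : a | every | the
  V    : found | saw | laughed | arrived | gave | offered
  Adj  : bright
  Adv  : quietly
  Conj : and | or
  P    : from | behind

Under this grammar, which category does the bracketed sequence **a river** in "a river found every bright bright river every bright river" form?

S
  NP
    Det: a
    N: river
  VP
    V: found
    NP
      Det: every
      AP
        Adj: bright
        AP
          Adj: bright
      N: river
    NP
      Det: every
      AP
        Adj: bright
      N: river
The span 'a river' is the NP node built by NP → Det N.

NP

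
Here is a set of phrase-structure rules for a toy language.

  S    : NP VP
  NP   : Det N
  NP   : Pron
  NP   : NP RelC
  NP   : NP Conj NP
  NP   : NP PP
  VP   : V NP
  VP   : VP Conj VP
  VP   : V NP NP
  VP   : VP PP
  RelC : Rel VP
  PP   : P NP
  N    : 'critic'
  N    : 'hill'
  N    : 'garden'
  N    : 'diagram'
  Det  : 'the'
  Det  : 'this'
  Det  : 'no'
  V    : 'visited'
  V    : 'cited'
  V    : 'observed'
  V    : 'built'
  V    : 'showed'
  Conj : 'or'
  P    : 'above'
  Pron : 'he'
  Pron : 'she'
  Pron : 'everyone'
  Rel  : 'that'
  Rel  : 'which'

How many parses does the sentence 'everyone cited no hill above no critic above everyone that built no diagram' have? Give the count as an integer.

9

Two of the 9 distinct bracketings:
[S [NP [Pron everyone]] [VP [V cited] [NP [NP [NP [Det no] [N hill]] [PP [P above] [NP [NP [Det no] [N critic]] [PP [P above] [NP [Pron everyone]]]]]] [RelC [Rel that] [VP [V built] [NP [Det no] [N diagram]]]]]]]
[S [NP [Pron everyone]] [VP [V cited] [NP [NP [NP [NP [Det no] [N hill]] [PP [P above] [NP [Det no] [N critic]]]] [PP [P above] [NP [Pron everyone]]]] [RelC [Rel that] [VP [V built] [NP [Det no] [N diagram]]]]]]]
The trees differ in how a recursive rule is bracketed over the same span.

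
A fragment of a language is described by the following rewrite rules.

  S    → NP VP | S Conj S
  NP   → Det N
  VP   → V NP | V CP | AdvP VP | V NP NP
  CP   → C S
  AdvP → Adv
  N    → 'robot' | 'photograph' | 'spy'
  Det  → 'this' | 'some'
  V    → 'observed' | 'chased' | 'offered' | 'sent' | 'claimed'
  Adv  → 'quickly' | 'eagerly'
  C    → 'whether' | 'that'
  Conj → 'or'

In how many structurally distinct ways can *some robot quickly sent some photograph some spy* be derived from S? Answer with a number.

[S [NP [Det some] [N robot]] [VP [AdvP [Adv quickly]] [VP [V sent] [NP [Det some] [N photograph]] [NP [Det some] [N spy]]]]]
No rule offers an alternative attachment or grouping for any span, so this is the only derivation.

1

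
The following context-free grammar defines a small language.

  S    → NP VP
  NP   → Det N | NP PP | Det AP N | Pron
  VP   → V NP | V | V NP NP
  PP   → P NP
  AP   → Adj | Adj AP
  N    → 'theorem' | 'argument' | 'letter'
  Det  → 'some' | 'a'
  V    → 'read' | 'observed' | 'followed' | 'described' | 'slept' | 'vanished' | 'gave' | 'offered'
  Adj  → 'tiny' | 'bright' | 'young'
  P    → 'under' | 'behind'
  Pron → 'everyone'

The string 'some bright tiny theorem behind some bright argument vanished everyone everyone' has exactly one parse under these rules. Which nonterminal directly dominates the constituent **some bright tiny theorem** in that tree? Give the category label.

[S [NP [NP [Det some] [AP [Adj bright] [AP [Adj tiny]]] [N theorem]] [PP [P behind] [NP [Det some] [AP [Adj bright]] [N argument]]]] [VP [V vanished] [NP [Pron everyone]] [NP [Pron everyone]]]]
The span 'some bright tiny theorem' is the NP node built by NP → Det AP N.
Its mother is the NP built by NP → NP PP.

NP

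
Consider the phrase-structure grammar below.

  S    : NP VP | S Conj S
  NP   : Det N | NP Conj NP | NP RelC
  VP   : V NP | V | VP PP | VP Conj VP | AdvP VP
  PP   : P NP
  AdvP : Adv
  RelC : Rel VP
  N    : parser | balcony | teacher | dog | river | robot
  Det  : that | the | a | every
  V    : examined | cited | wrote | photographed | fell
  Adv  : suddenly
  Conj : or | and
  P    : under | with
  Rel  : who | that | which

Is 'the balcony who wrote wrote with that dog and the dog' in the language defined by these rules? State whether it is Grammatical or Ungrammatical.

[S [NP [NP [Det the] [N balcony]] [RelC [Rel who] [VP [V wrote]]]] [VP [VP [V wrote]] [PP [P with] [NP [NP [Det that] [N dog]] [Conj and] [NP [Det the] [N dog]]]]]]
Each bracket corresponds to one application of a listed rule, so the string is derivable from S.

Grammatical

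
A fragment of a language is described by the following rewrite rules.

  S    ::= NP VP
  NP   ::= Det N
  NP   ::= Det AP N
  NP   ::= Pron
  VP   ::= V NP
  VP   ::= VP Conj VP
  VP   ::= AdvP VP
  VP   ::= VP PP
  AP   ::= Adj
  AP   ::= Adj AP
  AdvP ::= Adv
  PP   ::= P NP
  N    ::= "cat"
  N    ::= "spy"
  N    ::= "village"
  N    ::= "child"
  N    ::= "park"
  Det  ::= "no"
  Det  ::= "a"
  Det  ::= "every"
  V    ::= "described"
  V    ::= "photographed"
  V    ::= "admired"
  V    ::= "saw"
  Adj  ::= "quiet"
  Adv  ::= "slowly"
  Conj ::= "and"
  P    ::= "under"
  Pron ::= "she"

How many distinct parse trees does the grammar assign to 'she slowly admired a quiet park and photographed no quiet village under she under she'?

9

Two of the 9 distinct bracketings:
[S [NP [Pron she]] [VP [VP [AdvP [Adv slowly]] [VP [V admired] [NP [Det a] [AP [Adj quiet]] [N park]]]] [Conj and] [VP [VP [VP [V photographed] [NP [Det no] [AP [Adj quiet]] [N village]]] [PP [P under] [NP [Pron she]]]] [PP [P under] [NP [Pron she]]]]]]
[S [NP [Pron she]] [VP [AdvP [Adv slowly]] [VP [VP [V admired] [NP [Det a] [AP [Adj quiet]] [N park]]] [Conj and] [VP [VP [VP [V photographed] [NP [Det no] [AP [Adj quiet]] [N village]]] [PP [P under] [NP [Pron she]]]] [PP [P under] [NP [Pron she]]]]]]]
The trees differ in how a recursive rule is bracketed over the same span.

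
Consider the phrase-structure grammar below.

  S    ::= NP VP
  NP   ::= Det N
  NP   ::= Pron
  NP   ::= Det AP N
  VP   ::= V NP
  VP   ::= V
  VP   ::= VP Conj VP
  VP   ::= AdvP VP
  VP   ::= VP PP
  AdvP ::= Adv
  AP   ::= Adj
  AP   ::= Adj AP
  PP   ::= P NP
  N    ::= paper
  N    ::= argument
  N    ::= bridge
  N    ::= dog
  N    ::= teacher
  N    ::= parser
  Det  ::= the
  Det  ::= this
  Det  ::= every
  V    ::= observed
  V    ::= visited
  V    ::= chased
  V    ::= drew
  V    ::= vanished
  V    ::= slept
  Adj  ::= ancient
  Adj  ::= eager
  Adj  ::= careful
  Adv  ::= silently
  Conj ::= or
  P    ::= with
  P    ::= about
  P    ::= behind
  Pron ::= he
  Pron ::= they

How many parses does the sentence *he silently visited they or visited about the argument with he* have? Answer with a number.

Two of the 9 distinct bracketings:
[S [NP [Pron he]] [VP [VP [AdvP [Adv silently]] [VP [V visited] [NP [Pron they]]]] [Conj or] [VP [VP [VP [V visited]] [PP [P about] [NP [Det the] [N argument]]]] [PP [P with] [NP [Pron he]]]]]]
[S [NP [Pron he]] [VP [AdvP [Adv silently]] [VP [VP [V visited] [NP [Pron they]]] [Conj or] [VP [VP [VP [V visited]] [PP [P about] [NP [Det the] [N argument]]]] [PP [P with] [NP [Pron he]]]]]]]
The trees differ in how a recursive rule is bracketed over the same span.

9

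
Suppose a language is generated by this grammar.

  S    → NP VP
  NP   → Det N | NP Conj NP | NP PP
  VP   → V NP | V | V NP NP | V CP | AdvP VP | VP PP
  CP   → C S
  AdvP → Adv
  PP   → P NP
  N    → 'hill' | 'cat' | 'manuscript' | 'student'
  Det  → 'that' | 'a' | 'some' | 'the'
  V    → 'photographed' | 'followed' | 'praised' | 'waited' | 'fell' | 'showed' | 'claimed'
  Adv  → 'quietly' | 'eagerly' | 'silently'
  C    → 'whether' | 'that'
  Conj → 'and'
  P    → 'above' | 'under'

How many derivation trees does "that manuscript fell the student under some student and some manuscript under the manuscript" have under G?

10

Two of the 10 distinct bracketings:
[S [NP [Det that] [N manuscript]] [VP [V fell] [NP [NP [NP [Det the] [N student]] [PP [P under] [NP [Det some] [N student]]]] [Conj and] [NP [NP [Det some] [N manuscript]] [PP [P under] [NP [Det the] [N manuscript]]]]]]]
[S [NP [Det that] [N manuscript]] [VP [V fell] [NP [NP [Det the] [N student]] [PP [P under] [NP [NP [Det some] [N student]] [Conj and] [NP [NP [Det some] [N manuscript]] [PP [P under] [NP [Det the] [N manuscript]]]]]]]]]
The trees differ in how a recursive rule is bracketed over the same span.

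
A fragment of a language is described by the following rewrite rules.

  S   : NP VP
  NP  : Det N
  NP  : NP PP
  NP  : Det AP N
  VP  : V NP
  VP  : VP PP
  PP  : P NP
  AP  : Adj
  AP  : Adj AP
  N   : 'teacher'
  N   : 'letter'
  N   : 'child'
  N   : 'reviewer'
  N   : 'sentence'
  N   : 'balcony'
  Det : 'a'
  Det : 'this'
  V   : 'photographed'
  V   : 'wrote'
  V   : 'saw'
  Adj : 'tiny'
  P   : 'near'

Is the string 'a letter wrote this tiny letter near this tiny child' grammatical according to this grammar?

[S [NP [Det a] [N letter]] [VP [V wrote] [NP [NP [Det this] [AP [Adj tiny]] [N letter]] [PP [P near] [NP [Det this] [AP [Adj tiny]] [N child]]]]]]
Each bracket corresponds to one application of a listed rule, so the string is derivable from S.

Grammatical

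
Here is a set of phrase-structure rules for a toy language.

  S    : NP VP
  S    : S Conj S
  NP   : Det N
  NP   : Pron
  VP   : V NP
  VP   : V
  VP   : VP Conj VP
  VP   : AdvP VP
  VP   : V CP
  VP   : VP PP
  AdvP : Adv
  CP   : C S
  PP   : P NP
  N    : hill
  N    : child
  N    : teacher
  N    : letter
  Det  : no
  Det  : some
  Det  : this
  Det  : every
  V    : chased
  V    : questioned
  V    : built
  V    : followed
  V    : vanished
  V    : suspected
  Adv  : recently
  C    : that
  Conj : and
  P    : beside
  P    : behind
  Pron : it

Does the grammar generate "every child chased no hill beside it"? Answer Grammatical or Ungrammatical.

Grammatical

[S [NP [Det every] [N child]] [VP [VP [V chased] [NP [Det no] [N hill]]] [PP [P beside] [NP [Pron it]]]]]
Each bracket corresponds to one application of a listed rule, so the string is derivable from S.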